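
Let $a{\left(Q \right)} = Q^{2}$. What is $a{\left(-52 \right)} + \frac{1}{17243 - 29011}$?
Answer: $\frac{31820671}{11768} \approx 2704.0$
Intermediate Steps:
$a{\left(-52 \right)} + \frac{1}{17243 - 29011} = \left(-52\right)^{2} + \frac{1}{17243 - 29011} = 2704 + \frac{1}{-11768} = 2704 - \frac{1}{11768} = \frac{31820671}{11768}$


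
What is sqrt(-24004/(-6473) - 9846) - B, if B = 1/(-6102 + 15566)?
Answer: -1/9464 + I*sqrt(412389353842)/6473 ≈ -0.00010566 + 99.208*I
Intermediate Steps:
B = 1/9464 ≈ 0.00010566
sqrt(-24004/(-6473) - 9846) - B = sqrt(-24004/(-6473) - 9846) - 1*1/9464 = sqrt(-24004*(-1/6473) - 9846) - 1/9464 = sqrt(24004/6473 - 9846) - 1/9464 = sqrt(-63709154/6473) - 1/9464 = I*sqrt(412389353842)/6473 - 1/9464 = -1/9464 + I*sqrt(412389353842)/6473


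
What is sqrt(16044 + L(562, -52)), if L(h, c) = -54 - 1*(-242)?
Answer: 2*sqrt(4058) ≈ 127.40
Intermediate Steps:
L(h, c) = 188 (L(h, c) = -54 + 242 = 188)
sqrt(16044 + L(562, -52)) = sqrt(16044 + 188) = sqrt(16232) = 2*sqrt(4058)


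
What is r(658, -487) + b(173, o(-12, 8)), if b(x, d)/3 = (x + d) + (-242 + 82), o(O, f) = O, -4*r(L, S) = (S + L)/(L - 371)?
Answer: 3273/1148 ≈ 2.8510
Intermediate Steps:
r(L, S) = -(L + S)/(4*(-371 + L)) (r(L, S) = -(S + L)/(4*(L - 371)) = -(L + S)/(4*(-371 + L)))
b(x, d) = -480 + 3*d + 3*x (b(x, d) = 3*((x + d) + (-242 + 82)) = 3*((d + x) - 160) = 3*(-160 + d + x) = -480 + 3*d + 3*x)
r(658, -487) + b(173, o(-12, 8)) = (-1*658 - 1*(-487))/(4*(-371 + 658)) + (-480 + 3*(-12) + 3*173) = (¼)*(-658 + 487)/287 + (-480 - 36 + 519) = (¼)*(1/287)*(-171) + 3 = -171/1148 + 3 = 3273/1148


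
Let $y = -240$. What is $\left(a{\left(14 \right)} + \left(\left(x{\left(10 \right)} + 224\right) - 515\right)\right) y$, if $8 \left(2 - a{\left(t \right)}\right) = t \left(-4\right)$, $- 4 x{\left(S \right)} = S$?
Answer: $68280$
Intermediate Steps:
$x{\left(S \right)} = - \frac{S}{4}$
$a{\left(t \right)} = 2 + \frac{t}{2}$ ($a{\left(t \right)} = 2 - \frac{t \left(-4\right)}{8} = 2 - \frac{\left(-4\right) t}{8} = 2 + \frac{t}{2}$)
$\left(a{\left(14 \right)} + \left(\left(x{\left(10 \right)} + 224\right) - 515\right)\right) y = \left(\left(2 + \frac{1}{2} \cdot 14\right) + \left(\left(\left(- \frac{1}{4}\right) 10 + 224\right) - 515\right)\right) \left(-240\right) = \left(\left(2 + 7\right) + \left(\left(- \frac{5}{2} + 224\right) - 515\right)\right) \left(-240\right) = \left(9 + \left(\frac{443}{2} - 515\right)\right) \left(-240\right) = \left(9 - \frac{587}{2}\right) \left(-240\right) = \left(- \frac{569}{2}\right) \left(-240\right) = 68280$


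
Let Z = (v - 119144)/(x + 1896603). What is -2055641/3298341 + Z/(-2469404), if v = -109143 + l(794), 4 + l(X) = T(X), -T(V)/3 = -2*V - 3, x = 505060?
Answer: -6095670227979280247/9780696265182262266 ≈ -0.62323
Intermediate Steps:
T(V) = 9 + 6*V (T(V) = -3*(-2*V - 3) = -3*(-3 - 2*V) = 9 + 6*V)
l(X) = 5 + 6*X (l(X) = -4 + (9 + 6*X) = 5 + 6*X)
v = -104374 (v = -109143 + (5 + 6*794) = -109143 + (5 + 4764) = -109143 + 4769 = -104374)
Z = -223518/2401663 (Z = (-104374 - 119144)/(505060 + 1896603) = -223518/2401663 ≈ -0.093068)
-2055641/3298341 + Z/(-2469404) = -2055641/3298341 - 223518/2401663/(-2469404) = -2055641*1/3298341 - 223518/2401663*(-1/2469404) = -2055641/3298341 + 111759/2965338109426 = -6095670227979280247/9780696265182262266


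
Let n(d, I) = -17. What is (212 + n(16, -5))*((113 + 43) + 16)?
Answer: 33540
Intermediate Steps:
(212 + n(16, -5))*((113 + 43) + 16) = (212 - 17)*((113 + 43) + 16) = 195*(156 + 16) = 195*172 = 33540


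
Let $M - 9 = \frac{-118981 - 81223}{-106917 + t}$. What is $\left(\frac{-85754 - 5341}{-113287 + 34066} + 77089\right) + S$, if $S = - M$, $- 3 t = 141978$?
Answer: $\frac{313953551770747}{4073094901} \approx 77080.0$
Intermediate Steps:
$t = -47326$ ($t = \left(- \frac{1}{3}\right) 141978 = -47326$)
$M = \frac{1588391}{154243}$ ($M = 9 + \frac{-118981 - 81223}{-106917 - 47326} = 9 - \frac{200204}{-154243} = 9 - - \frac{200204}{154243} = 9 + \frac{200204}{154243} = \frac{1588391}{154243} \approx 10.298$)
$S = - \frac{1588391}{154243}$ ($S = \left(-1\right) \frac{1588391}{154243} = - \frac{1588391}{154243} \approx -10.298$)
$\left(\frac{-85754 - 5341}{-113287 + 34066} + 77089\right) + S = \left(\frac{-85754 - 5341}{-113287 + 34066} + 77089\right) - \frac{1588391}{154243} = \left(- \frac{91095}{-79221} + 77089\right) - \frac{1588391}{154243} = \left(\left(-91095\right) \left(- \frac{1}{79221}\right) + 77089\right) - \frac{1588391}{154243} = \left(\frac{30365}{26407} + 77089\right) - \frac{1588391}{154243} = \frac{2035719588}{26407} - \frac{1588391}{154243} = \frac{313953551770747}{4073094901}$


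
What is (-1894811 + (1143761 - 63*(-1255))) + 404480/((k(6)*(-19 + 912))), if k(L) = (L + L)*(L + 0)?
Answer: -5400692885/8037 ≈ -6.7198e+5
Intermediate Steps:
k(L) = 2*L**2 (k(L) = (2*L)*L = 2*L**2)
(-1894811 + (1143761 - 63*(-1255))) + 404480/((k(6)*(-19 + 912))) = (-1894811 + (1143761 - 63*(-1255))) + 404480/(((2*6**2)*(-19 + 912))) = (-1894811 + (1143761 + 79065)) + 404480/(((2*36)*893)) = (-1894811 + 1222826) + 404480/((72*893)) = -671985 + 404480/64296 = -671985 + 404480*(1/64296) = -671985 + 50560/8037 = -5400692885/8037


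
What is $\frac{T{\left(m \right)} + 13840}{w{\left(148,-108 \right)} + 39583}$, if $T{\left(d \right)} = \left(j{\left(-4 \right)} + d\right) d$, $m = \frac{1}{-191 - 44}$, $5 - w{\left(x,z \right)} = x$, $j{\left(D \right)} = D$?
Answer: $\frac{764314941}{2178074000} \approx 0.35091$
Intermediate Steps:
$w{\left(x,z \right)} = 5 - x$
$m = - \frac{1}{235}$ ($m = \frac{1}{-191 - 44} = \frac{1}{-235} = - \frac{1}{235} \approx -0.0042553$)
$T{\left(d \right)} = d \left(-4 + d\right)$ ($T{\left(d \right)} = \left(-4 + d\right) d = d \left(-4 + d\right)$)
$\frac{T{\left(m \right)} + 13840}{w{\left(148,-108 \right)} + 39583} = \frac{- \frac{-4 - \frac{1}{235}}{235} + 13840}{\left(5 - 148\right) + 39583} = \frac{\left(- \frac{1}{235}\right) \left(- \frac{941}{235}\right) + 13840}{\left(5 - 148\right) + 39583} = \frac{\frac{941}{55225} + 13840}{-143 + 39583} = \frac{764314941}{55225 \cdot 39440} = \frac{764314941}{55225} \cdot \frac{1}{39440} = \frac{764314941}{2178074000}$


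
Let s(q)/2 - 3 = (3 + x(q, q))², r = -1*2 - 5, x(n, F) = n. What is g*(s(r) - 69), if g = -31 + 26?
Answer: 155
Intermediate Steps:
r = -7 (r = -2 - 5 = -7)
s(q) = 6 + 2*(3 + q)²
g = -5
g*(s(r) - 69) = -5*((6 + 2*(3 - 7)²) - 69) = -5*((6 + 2*(-4)²) - 69) = -5*((6 + 2*16) - 69) = -5*((6 + 32) - 69) = -5*(38 - 69) = -5*(-31) = 155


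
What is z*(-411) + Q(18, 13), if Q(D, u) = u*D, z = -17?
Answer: 7221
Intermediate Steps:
Q(D, u) = D*u
z*(-411) + Q(18, 13) = -17*(-411) + 18*13 = 6987 + 234 = 7221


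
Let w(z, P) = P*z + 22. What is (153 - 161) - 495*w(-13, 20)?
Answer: 117802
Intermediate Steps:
w(z, P) = 22 + P*z
(153 - 161) - 495*w(-13, 20) = (153 - 161) - 495*(22 + 20*(-13)) = -8 - 495*(22 - 260) = -8 - 495*(-238) = -8 + 117810 = 117802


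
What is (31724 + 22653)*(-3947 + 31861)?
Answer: 1517879578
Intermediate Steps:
(31724 + 22653)*(-3947 + 31861) = 54377*27914 = 1517879578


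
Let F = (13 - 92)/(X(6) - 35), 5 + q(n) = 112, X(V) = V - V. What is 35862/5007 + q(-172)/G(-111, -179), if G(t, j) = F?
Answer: 7194771/131851 ≈ 54.567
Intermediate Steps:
X(V) = 0
q(n) = 107 (q(n) = -5 + 112 = 107)
F = 79/35 (F = (13 - 92)/(0 - 35) = -79/(-35) = -79*(-1/35) = 79/35 ≈ 2.2571)
G(t, j) = 79/35
35862/5007 + q(-172)/G(-111, -179) = 35862/5007 + 107/(79/35) = 35862*(1/5007) + 107*(35/79) = 11954/1669 + 3745/79 = 7194771/131851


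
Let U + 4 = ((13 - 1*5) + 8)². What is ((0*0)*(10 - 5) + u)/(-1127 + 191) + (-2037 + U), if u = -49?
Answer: -1670711/936 ≈ -1784.9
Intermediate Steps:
U = 252 (U = -4 + ((13 - 1*5) + 8)² = -4 + ((13 - 5) + 8)² = -4 + (8 + 8)² = -4 + 16² = -4 + 256 = 252)
((0*0)*(10 - 5) + u)/(-1127 + 191) + (-2037 + U) = ((0*0)*(10 - 5) - 49)/(-1127 + 191) + (-2037 + 252) = (0*5 - 49)/(-936) - 1785 = (0 - 49)*(-1/936) - 1785 = -49*(-1/936) - 1785 = 49/936 - 1785 = -1670711/936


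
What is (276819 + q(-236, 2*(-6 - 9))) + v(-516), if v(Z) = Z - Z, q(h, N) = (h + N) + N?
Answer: 276523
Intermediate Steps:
q(h, N) = h + 2*N (q(h, N) = (N + h) + N = h + 2*N)
v(Z) = 0
(276819 + q(-236, 2*(-6 - 9))) + v(-516) = (276819 + (-236 + 2*(2*(-6 - 9)))) + 0 = (276819 + (-236 + 2*(2*(-15)))) + 0 = (276819 + (-236 + 2*(-30))) + 0 = (276819 + (-236 - 60)) + 0 = (276819 - 296) + 0 = 276523 + 0 = 276523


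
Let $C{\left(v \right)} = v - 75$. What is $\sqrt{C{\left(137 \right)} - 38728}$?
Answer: $i \sqrt{38666} \approx 196.64 i$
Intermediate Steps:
$C{\left(v \right)} = -75 + v$ ($C{\left(v \right)} = v - 75 = -75 + v$)
$\sqrt{C{\left(137 \right)} - 38728} = \sqrt{\left(-75 + 137\right) - 38728} = \sqrt{62 - 38728} = \sqrt{-38666} = i \sqrt{38666}$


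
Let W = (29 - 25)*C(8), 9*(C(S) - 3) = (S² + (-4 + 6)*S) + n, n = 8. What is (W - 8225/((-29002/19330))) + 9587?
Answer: 1973311868/130509 ≈ 15120.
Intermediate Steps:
C(S) = 35/9 + S²/9 + 2*S/9 (C(S) = 3 + ((S² + (-4 + 6)*S) + 8)/9 = 3 + ((S² + 2*S) + 8)/9 = 3 + (8 + S² + 2*S)/9 = 3 + (8/9 + S²/9 + 2*S/9) = 35/9 + S²/9 + 2*S/9)
W = 460/9 (W = (29 - 25)*(35/9 + (⅑)*8² + (2/9)*8) = 4*(35/9 + (⅑)*64 + 16/9) = 4*(35/9 + 64/9 + 16/9) = 4*(115/9) = 460/9 ≈ 51.111)
(W - 8225/((-29002/19330))) + 9587 = (460/9 - 8225/((-29002/19330))) + 9587 = (460/9 - 8225/((-29002*1/19330))) + 9587 = (460/9 - 8225/(-14501/9665)) + 9587 = (460/9 - 8225*(-9665/14501)) + 9587 = (460/9 + 79494625/14501) + 9587 = 722122085/130509 + 9587 = 1973311868/130509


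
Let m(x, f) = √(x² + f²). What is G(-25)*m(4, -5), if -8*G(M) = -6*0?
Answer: 0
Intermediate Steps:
m(x, f) = √(f² + x²)
G(M) = 0 (G(M) = -(-3)*0/4 = -⅛*0 = 0)
G(-25)*m(4, -5) = 0*√((-5)² + 4²) = 0*√(25 + 16) = 0*√41 = 0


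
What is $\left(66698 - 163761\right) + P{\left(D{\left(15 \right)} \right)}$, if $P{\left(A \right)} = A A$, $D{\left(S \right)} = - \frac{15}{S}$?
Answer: $-97062$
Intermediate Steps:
$P{\left(A \right)} = A^{2}$
$\left(66698 - 163761\right) + P{\left(D{\left(15 \right)} \right)} = \left(66698 - 163761\right) + \left(- \frac{15}{15}\right)^{2} = \left(66698 - 163761\right) + \left(\left(-15\right) \frac{1}{15}\right)^{2} = -97063 + \left(-1\right)^{2} = -97063 + 1 = -97062$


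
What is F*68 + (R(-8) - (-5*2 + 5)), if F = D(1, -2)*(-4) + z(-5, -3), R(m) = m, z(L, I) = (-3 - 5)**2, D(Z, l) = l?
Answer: 4893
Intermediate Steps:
z(L, I) = 64 (z(L, I) = (-8)**2 = 64)
F = 72 (F = -2*(-4) + 64 = 8 + 64 = 72)
F*68 + (R(-8) - (-5*2 + 5)) = 72*68 + (-8 - (-5*2 + 5)) = 4896 + (-8 - (-10 + 5)) = 4896 + (-8 - 1*(-5)) = 4896 + (-8 + 5) = 4896 - 3 = 4893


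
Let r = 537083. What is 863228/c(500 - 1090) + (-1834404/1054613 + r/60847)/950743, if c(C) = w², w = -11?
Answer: 52664861568579669167855/7382114856259830533 ≈ 7134.1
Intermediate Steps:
c(C) = 121 (c(C) = (-11)² = 121)
863228/c(500 - 1090) + (-1834404/1054613 + r/60847)/950743 = 863228/121 + (-1834404/1054613 + 537083/60847)/950743 = 863228*(1/121) + (-1834404*1/1054613 + 537083*(1/60847))*(1/950743) = 863228/121 + (-1834404/1054613 + 537083/60847)*(1/950743) = 863228/121 + (454796733691/64170037211)*(1/950743) = 863228/121 + 454796733691/61009213688097773 = 52664861568579669167855/7382114856259830533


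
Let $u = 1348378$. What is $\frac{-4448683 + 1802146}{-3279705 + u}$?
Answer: $\frac{2646537}{1931327} \approx 1.3703$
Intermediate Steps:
$\frac{-4448683 + 1802146}{-3279705 + u} = \frac{-4448683 + 1802146}{-3279705 + 1348378} = - \frac{2646537}{-1931327} = \left(-2646537\right) \left(- \frac{1}{1931327}\right) = \frac{2646537}{1931327}$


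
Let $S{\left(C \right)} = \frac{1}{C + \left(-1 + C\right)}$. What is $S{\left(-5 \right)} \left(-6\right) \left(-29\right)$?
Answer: $- \frac{174}{11} \approx -15.818$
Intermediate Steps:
$S{\left(C \right)} = \frac{1}{-1 + 2 C}$
$S{\left(-5 \right)} \left(-6\right) \left(-29\right) = \frac{1}{-1 + 2 \left(-5\right)} \left(-6\right) \left(-29\right) = \frac{1}{-1 - 10} \left(-6\right) \left(-29\right) = \frac{1}{-11} \left(-6\right) \left(-29\right) = \left(- \frac{1}{11}\right) \left(-6\right) \left(-29\right) = \frac{6}{11} \left(-29\right) = - \frac{174}{11}$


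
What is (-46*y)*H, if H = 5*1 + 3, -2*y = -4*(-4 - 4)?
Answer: 5888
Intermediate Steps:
y = -16 (y = -(-2)*(-4 - 4) = -(-2)*(-8) = -½*32 = -16)
H = 8 (H = 5 + 3 = 8)
(-46*y)*H = -46*(-16)*8 = 736*8 = 5888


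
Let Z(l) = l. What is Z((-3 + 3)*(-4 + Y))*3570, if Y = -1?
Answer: 0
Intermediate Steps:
Z((-3 + 3)*(-4 + Y))*3570 = ((-3 + 3)*(-4 - 1))*3570 = (0*(-5))*3570 = 0*3570 = 0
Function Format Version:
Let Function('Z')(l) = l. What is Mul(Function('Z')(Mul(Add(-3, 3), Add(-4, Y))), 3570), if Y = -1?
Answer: 0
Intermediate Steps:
Mul(Function('Z')(Mul(Add(-3, 3), Add(-4, Y))), 3570) = Mul(Mul(Add(-3, 3), Add(-4, -1)), 3570) = Mul(Mul(0, -5), 3570) = Mul(0, 3570) = 0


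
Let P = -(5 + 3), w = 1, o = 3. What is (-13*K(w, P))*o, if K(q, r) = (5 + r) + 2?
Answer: 39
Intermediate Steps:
P = -8 (P = -1*8 = -8)
K(q, r) = 7 + r
(-13*K(w, P))*o = -13*(7 - 8)*3 = -13*(-1)*3 = 13*3 = 39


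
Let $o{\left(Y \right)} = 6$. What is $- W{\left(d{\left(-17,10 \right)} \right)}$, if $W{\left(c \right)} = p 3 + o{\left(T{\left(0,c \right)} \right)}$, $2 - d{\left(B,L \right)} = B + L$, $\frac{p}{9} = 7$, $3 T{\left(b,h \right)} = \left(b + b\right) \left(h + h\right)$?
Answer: $-195$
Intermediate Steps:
$T{\left(b,h \right)} = \frac{4 b h}{3}$ ($T{\left(b,h \right)} = \frac{\left(b + b\right) \left(h + h\right)}{3} = \frac{2 b 2 h}{3} = \frac{4 b h}{3}$)
$p = 63$ ($p = 9 \cdot 7 = 63$)
$d{\left(B,L \right)} = 2 - B - L$ ($d{\left(B,L \right)} = 2 - \left(B + L\right) = 2 - B - L$)
$W{\left(c \right)} = 195$ ($W{\left(c \right)} = 63 \cdot 3 + 6 = 189 + 6 = 195$)
$- W{\left(d{\left(-17,10 \right)} \right)} = \left(-1\right) 195 = -195$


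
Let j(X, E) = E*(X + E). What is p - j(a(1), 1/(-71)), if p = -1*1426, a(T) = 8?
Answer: -7187899/5041 ≈ -1425.9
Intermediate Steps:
p = -1426
j(X, E) = E*(E + X)
p - j(a(1), 1/(-71)) = -1426 - (1/(-71) + 8)/(-71) = -1426 - (-1)*(-1/71 + 8)/71 = -1426 - (-1)*567/(71*71) = -1426 - 1*(-567/5041) = -1426 + 567/5041 = -7187899/5041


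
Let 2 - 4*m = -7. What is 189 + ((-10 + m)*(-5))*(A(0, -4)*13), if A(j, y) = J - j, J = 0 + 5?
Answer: 10831/4 ≈ 2707.8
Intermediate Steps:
m = 9/4 (m = ½ - ¼*(-7) = ½ + 7/4 = 9/4 ≈ 2.2500)
J = 5
A(j, y) = 5 - j
189 + ((-10 + m)*(-5))*(A(0, -4)*13) = 189 + ((-10 + 9/4)*(-5))*((5 - 1*0)*13) = 189 + (-31/4*(-5))*((5 + 0)*13) = 189 + 155*(5*13)/4 = 189 + (155/4)*65 = 189 + 10075/4 = 10831/4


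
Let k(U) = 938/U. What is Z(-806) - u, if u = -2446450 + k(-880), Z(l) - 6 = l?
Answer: 1076086469/440 ≈ 2.4457e+6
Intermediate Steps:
Z(l) = 6 + l
u = -1076438469/440 (u = -2446450 + 938/(-880) = -2446450 + 938*(-1/880) = -2446450 - 469/440 = -1076438469/440 ≈ -2.4465e+6)
Z(-806) - u = (6 - 806) - 1*(-1076438469/440) = -800 + 1076438469/440 = 1076086469/440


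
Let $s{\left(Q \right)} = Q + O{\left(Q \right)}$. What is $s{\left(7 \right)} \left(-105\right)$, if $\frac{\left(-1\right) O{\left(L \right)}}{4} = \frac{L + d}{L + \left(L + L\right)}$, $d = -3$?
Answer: $-655$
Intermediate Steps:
$O{\left(L \right)} = - \frac{4 \left(-3 + L\right)}{3 L}$ ($O{\left(L \right)} = - 4 \frac{L - 3}{L + \left(L + L\right)} = - 4 \frac{-3 + L}{L + 2 L} = - 4 \frac{-3 + L}{3 L} = - \frac{4 \left(-3 + L\right)}{3 L}$)
$s{\left(Q \right)} = - \frac{4}{3} + Q + \frac{4}{Q}$ ($s{\left(Q \right)} = Q - \left(\frac{4}{3} - \frac{4}{Q}\right) = - \frac{4}{3} + Q + \frac{4}{Q}$)
$s{\left(7 \right)} \left(-105\right) = \left(- \frac{4}{3} + 7 + \frac{4}{7}\right) \left(-105\right) = \frac{131}{21} \left(-105\right) = -655$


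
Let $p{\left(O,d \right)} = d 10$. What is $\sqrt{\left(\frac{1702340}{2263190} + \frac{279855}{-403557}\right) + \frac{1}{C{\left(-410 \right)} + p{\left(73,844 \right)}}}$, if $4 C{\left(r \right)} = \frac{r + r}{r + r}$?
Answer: $\frac{3 \sqrt{2876283584923175066683615}}{20976057631529} \approx 0.24256$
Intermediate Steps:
$p{\left(O,d \right)} = 10 d$
$C{\left(r \right)} = \frac{1}{4}$ ($C{\left(r \right)} = \frac{\left(r + r\right) \frac{1}{r + r}}{4} = \frac{2 r \frac{1}{2 r}}{4} = \frac{1}{4} \cdot 1 = \frac{1}{4}$)
$\sqrt{\left(\frac{1702340}{2263190} + \frac{279855}{-403557}\right) + \frac{1}{C{\left(-410 \right)} + p{\left(73,844 \right)}}} = \sqrt{\left(\frac{1702340}{2263190} + \frac{279855}{-403557}\right) + \frac{1}{\frac{1}{4} + 10 \cdot 844}} = \sqrt{\left(1702340 \cdot \frac{1}{2263190} + 279855 \left(- \frac{1}{403557}\right)\right) + \frac{1}{\frac{1}{4} + 8440}} = \sqrt{\left(\frac{170234}{226319} - \frac{93285}{134519}\right) + \frac{1}{\frac{33761}{4}}} = \sqrt{\frac{1787539531}{30444205561} + \frac{4}{33761}} = \sqrt{\frac{8638699846905}{146832403420703}} = \frac{3 \sqrt{2876283584923175066683615}}{20976057631529}$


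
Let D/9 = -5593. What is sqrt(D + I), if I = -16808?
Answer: I*sqrt(67145) ≈ 259.12*I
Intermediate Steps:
D = -50337 (D = 9*(-5593) = -50337)
sqrt(D + I) = sqrt(-50337 - 16808) = sqrt(-67145) = I*sqrt(67145)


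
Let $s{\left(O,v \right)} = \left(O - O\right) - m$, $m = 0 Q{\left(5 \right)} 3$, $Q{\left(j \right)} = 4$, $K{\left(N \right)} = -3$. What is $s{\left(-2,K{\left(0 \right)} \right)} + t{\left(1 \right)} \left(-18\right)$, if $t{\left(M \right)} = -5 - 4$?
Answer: $162$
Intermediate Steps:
$t{\left(M \right)} = -9$ ($t{\left(M \right)} = -5 - 4 = -9$)
$m = 0$ ($m = 0 \cdot 4 \cdot 3 = 0 \cdot 3 = 0$)
$s{\left(O,v \right)} = 0$ ($s{\left(O,v \right)} = \left(O - O\right) - 0 = 0 + 0 = 0$)
$s{\left(-2,K{\left(0 \right)} \right)} + t{\left(1 \right)} \left(-18\right) = 0 - -162 = 0 + 162 = 162$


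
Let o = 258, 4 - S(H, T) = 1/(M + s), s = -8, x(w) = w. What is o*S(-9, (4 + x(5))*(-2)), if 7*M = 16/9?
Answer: 259935/244 ≈ 1065.3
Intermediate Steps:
M = 16/63 (M = (16/9)/7 = (16*(1/9))/7 = (1/7)*(16/9) = 16/63 ≈ 0.25397)
S(H, T) = 2015/488 (S(H, T) = 4 - 1/(16/63 - 8) = 4 - 1/(-488/63) = 4 - 1*(-63/488) = 4 + 63/488 = 2015/488)
o*S(-9, (4 + x(5))*(-2)) = 258*(2015/488) = 259935/244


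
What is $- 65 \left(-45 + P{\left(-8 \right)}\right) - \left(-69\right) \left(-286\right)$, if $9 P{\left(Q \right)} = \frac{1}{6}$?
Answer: $- \frac{907751}{54} \approx -16810.0$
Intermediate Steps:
$P{\left(Q \right)} = \frac{1}{54}$ ($P{\left(Q \right)} = \frac{1}{9 \cdot 6} = \frac{1}{9} \cdot \frac{1}{6} = \frac{1}{54}$)
$- 65 \left(-45 + P{\left(-8 \right)}\right) - \left(-69\right) \left(-286\right) = - 65 \left(-45 + \frac{1}{54}\right) - \left(-69\right) \left(-286\right) = \left(-65\right) \left(- \frac{2429}{54}\right) - 19734 = \frac{157885}{54} - 19734 = - \frac{907751}{54}$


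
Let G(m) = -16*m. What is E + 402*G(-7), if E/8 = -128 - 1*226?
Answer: 42192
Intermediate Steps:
E = -2832 (E = 8*(-128 - 1*226) = 8*(-128 - 226) = 8*(-354) = -2832)
E + 402*G(-7) = -2832 + 402*(-16*(-7)) = -2832 + 402*112 = -2832 + 45024 = 42192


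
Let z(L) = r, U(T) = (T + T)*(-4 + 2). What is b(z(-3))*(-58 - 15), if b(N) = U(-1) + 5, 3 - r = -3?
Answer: -657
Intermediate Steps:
U(T) = -4*T (U(T) = (2*T)*(-2) = -4*T)
r = 6 (r = 3 - 1*(-3) = 3 + 3 = 6)
z(L) = 6
b(N) = 9 (b(N) = -4*(-1) + 5 = 4 + 5 = 9)
b(z(-3))*(-58 - 15) = 9*(-58 - 15) = 9*(-73) = -657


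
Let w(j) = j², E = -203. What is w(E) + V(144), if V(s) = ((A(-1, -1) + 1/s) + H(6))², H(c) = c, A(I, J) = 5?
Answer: 857022049/20736 ≈ 41330.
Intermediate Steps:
V(s) = (11 + 1/s)² (V(s) = ((5 + 1/s) + 6)² = (11 + 1/s)²)
w(E) + V(144) = (-203)² + (1 + 11*144)²/144² = 41209 + (1 + 1584)²/20736 = 41209 + (1/20736)*1585² = 41209 + (1/20736)*2512225 = 41209 + 2512225/20736 = 857022049/20736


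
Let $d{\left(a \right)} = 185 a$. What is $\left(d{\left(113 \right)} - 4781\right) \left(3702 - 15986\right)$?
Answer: $-198067216$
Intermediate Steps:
$\left(d{\left(113 \right)} - 4781\right) \left(3702 - 15986\right) = \left(185 \cdot 113 - 4781\right) \left(3702 - 15986\right) = \left(20905 - 4781\right) \left(-12284\right) = 16124 \left(-12284\right) = -198067216$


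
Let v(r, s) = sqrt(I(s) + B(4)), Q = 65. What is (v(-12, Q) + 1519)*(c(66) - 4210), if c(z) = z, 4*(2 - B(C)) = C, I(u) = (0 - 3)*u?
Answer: -6294736 - 4144*I*sqrt(194) ≈ -6.2947e+6 - 57719.0*I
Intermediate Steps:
I(u) = -3*u
B(C) = 2 - C/4
v(r, s) = sqrt(1 - 3*s) (v(r, s) = sqrt(-3*s + (2 - 1/4*4)) = sqrt(-3*s + (2 - 1)) = sqrt(-3*s + 1) = sqrt(1 - 3*s))
(v(-12, Q) + 1519)*(c(66) - 4210) = (sqrt(1 - 3*65) + 1519)*(66 - 4210) = (sqrt(1 - 195) + 1519)*(-4144) = (sqrt(-194) + 1519)*(-4144) = (I*sqrt(194) + 1519)*(-4144) = (1519 + I*sqrt(194))*(-4144) = -6294736 - 4144*I*sqrt(194)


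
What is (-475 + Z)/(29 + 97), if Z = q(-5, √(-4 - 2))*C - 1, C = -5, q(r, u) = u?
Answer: -34/9 - 5*I*√6/126 ≈ -3.7778 - 0.097202*I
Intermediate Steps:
Z = -1 - 5*I*√6 (Z = √(-4 - 2)*(-5) - 1 = √(-6)*(-5) - 1 = (I*√6)*(-5) - 1 = -5*I*√6 - 1 = -1 - 5*I*√6 ≈ -1.0 - 12.247*I)
(-475 + Z)/(29 + 97) = (-475 + (-1 - 5*I*√6))/(29 + 97) = (-476 - 5*I*√6)/126 = (-476 - 5*I*√6)*(1/126) = -34/9 - 5*I*√6/126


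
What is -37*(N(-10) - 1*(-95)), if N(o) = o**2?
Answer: -7215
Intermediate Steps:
-37*(N(-10) - 1*(-95)) = -37*((-10)**2 - 1*(-95)) = -37*(100 + 95) = -37*195 = -7215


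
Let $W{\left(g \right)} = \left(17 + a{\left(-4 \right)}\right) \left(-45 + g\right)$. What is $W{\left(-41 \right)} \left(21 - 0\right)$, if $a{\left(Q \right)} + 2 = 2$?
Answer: $-30702$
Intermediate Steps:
$a{\left(Q \right)} = 0$ ($a{\left(Q \right)} = -2 + 2 = 0$)
$W{\left(g \right)} = -765 + 17 g$ ($W{\left(g \right)} = \left(17 + 0\right) \left(-45 + g\right) = 17 \left(-45 + g\right) = -765 + 17 g$)
$W{\left(-41 \right)} \left(21 - 0\right) = \left(-765 + 17 \left(-41\right)\right) \left(21 - 0\right) = \left(-765 - 697\right) \left(21 + 0\right) = \left(-1462\right) 21 = -30702$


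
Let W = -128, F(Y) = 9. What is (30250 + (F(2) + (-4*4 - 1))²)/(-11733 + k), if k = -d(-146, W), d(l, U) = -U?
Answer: -30314/11861 ≈ -2.5558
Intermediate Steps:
k = -128 (k = -(-1)*(-128) = -1*128 = -128)
(30250 + (F(2) + (-4*4 - 1))²)/(-11733 + k) = (30250 + (9 + (-4*4 - 1))²)/(-11733 - 128) = (30250 + (9 + (-16 - 1))²)/(-11861) = (30250 + (9 - 17)²)*(-1/11861) = (30250 + (-8)²)*(-1/11861) = (30250 + 64)*(-1/11861) = 30314*(-1/11861) = -30314/11861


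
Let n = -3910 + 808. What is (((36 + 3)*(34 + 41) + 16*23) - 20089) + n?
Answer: -19898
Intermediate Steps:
n = -3102
(((36 + 3)*(34 + 41) + 16*23) - 20089) + n = (((36 + 3)*(34 + 41) + 16*23) - 20089) - 3102 = ((39*75 + 368) - 20089) - 3102 = ((2925 + 368) - 20089) - 3102 = (3293 - 20089) - 3102 = -16796 - 3102 = -19898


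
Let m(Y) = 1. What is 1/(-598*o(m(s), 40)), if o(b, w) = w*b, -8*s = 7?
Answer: -1/23920 ≈ -4.1806e-5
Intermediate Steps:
s = -7/8 (s = -⅛*7 = -7/8 ≈ -0.87500)
o(b, w) = b*w
1/(-598*o(m(s), 40)) = 1/(-598*40) = 1/(-23920) = -1/23920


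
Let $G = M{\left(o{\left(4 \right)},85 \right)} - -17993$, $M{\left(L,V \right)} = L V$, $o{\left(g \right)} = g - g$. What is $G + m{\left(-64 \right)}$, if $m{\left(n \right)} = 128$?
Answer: $18121$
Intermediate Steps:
$o{\left(g \right)} = 0$
$G = 17993$ ($G = 0 \cdot 85 - -17993 = 0 + 17993 = 17993$)
$G + m{\left(-64 \right)} = 17993 + 128 = 18121$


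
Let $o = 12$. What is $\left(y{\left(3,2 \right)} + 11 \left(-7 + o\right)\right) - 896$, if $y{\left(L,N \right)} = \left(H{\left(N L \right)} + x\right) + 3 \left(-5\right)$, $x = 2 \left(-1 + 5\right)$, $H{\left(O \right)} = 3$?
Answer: $-845$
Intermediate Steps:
$x = 8$ ($x = 2 \cdot 4 = 8$)
$y{\left(L,N \right)} = -4$ ($y{\left(L,N \right)} = \left(3 + 8\right) + 3 \left(-5\right) = 11 - 15 = -4$)
$\left(y{\left(3,2 \right)} + 11 \left(-7 + o\right)\right) - 896 = \left(-4 + 11 \left(-7 + 12\right)\right) - 896 = \left(-4 + 11 \cdot 5\right) - 896 = \left(-4 + 55\right) - 896 = 51 - 896 = -845$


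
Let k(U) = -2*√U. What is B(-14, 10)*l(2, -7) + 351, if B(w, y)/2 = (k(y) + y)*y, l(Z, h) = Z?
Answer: 751 - 80*√10 ≈ 498.02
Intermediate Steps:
B(w, y) = 2*y*(y - 2*√y) (B(w, y) = 2*((-2*√y + y)*y) = 2*((y - 2*√y)*y) = 2*(y*(y - 2*√y)) = 2*y*(y - 2*√y))
B(-14, 10)*l(2, -7) + 351 = (-40*√10 + 2*10²)*2 + 351 = (-40*√10 + 2*100)*2 + 351 = (-40*√10 + 200)*2 + 351 = (200 - 40*√10)*2 + 351 = (400 - 80*√10) + 351 = 751 - 80*√10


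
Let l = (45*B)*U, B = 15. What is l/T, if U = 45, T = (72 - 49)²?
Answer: 30375/529 ≈ 57.420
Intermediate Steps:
T = 529 (T = 23² = 529)
l = 30375 (l = (45*15)*45 = 675*45 = 30375)
l/T = 30375/529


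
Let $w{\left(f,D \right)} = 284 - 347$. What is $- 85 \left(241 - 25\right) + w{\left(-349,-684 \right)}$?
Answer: $-18423$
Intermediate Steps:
$w{\left(f,D \right)} = -63$ ($w{\left(f,D \right)} = 284 - 347 = -63$)
$- 85 \left(241 - 25\right) + w{\left(-349,-684 \right)} = - 85 \left(241 - 25\right) - 63 = \left(-85\right) 216 - 63 = -18360 - 63 = -18423$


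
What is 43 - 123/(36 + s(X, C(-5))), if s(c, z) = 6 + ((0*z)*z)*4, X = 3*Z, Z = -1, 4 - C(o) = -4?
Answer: 561/14 ≈ 40.071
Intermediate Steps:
C(o) = 8 (C(o) = 4 - 1*(-4) = 4 + 4 = 8)
X = -3 (X = 3*(-1) = -3)
s(c, z) = 6 (s(c, z) = 6 + (0*z)*4 = 6 + 0*4 = 6 + 0 = 6)
43 - 123/(36 + s(X, C(-5))) = 43 - 123/(36 + 6) = 43 - 123/42 = 43 + (1/42)*(-123) = 43 - 41/14 = 561/14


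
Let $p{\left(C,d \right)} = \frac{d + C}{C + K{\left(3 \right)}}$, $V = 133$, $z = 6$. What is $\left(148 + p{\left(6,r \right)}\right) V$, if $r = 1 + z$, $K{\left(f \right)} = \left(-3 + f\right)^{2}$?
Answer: $\frac{119833}{6} \approx 19972.0$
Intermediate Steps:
$r = 7$ ($r = 1 + 6 = 7$)
$p{\left(C,d \right)} = \frac{C + d}{C}$ ($p{\left(C,d \right)} = \frac{d + C}{C + \left(-3 + 3\right)^{2}} = \frac{C + d}{C + 0^{2}} = \frac{C + d}{C + 0} = \frac{C + d}{C}$)
$\left(148 + p{\left(6,r \right)}\right) V = \left(148 + \frac{6 + 7}{6}\right) 133 = \left(148 + \frac{1}{6} \cdot 13\right) 133 = \left(148 + \frac{13}{6}\right) 133 = \frac{901}{6} \cdot 133 = \frac{119833}{6}$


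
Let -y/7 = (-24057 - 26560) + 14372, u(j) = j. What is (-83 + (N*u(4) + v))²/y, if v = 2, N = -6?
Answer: 315/7249 ≈ 0.043454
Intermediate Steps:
y = 253715 (y = -7*((-24057 - 26560) + 14372) = -7*(-50617 + 14372) = -7*(-36245) = 253715)
(-83 + (N*u(4) + v))²/y = (-83 + (-6*4 + 2))²/253715 = (-83 + (-24 + 2))²*(1/253715) = (-83 - 22)²*(1/253715) = (-105)²*(1/253715) = 11025*(1/253715) = 315/7249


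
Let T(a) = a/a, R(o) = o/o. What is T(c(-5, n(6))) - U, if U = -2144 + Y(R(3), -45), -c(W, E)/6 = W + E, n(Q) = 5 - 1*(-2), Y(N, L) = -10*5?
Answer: 2195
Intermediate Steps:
R(o) = 1
Y(N, L) = -50
n(Q) = 7 (n(Q) = 5 + 2 = 7)
c(W, E) = -6*E - 6*W (c(W, E) = -6*(W + E) = -6*(E + W) = -6*E - 6*W)
T(a) = 1
U = -2194 (U = -2144 - 50 = -2194)
T(c(-5, n(6))) - U = 1 - 1*(-2194) = 1 + 2194 = 2195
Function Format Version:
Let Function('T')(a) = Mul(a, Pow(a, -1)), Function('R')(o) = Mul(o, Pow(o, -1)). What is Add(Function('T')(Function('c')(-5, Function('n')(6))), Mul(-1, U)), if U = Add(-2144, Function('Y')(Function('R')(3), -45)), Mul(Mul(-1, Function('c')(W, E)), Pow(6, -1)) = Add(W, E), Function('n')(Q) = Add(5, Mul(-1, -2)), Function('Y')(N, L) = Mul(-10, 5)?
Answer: 2195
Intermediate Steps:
Function('R')(o) = 1
Function('Y')(N, L) = -50
Function('n')(Q) = 7 (Function('n')(Q) = Add(5, 2) = 7)
Function('c')(W, E) = Add(Mul(-6, E), Mul(-6, W)) (Function('c')(W, E) = Mul(-6, Add(W, E)) = Mul(-6, Add(E, W)) = Add(Mul(-6, E), Mul(-6, W)))
Function('T')(a) = 1
U = -2194 (U = Add(-2144, -50) = -2194)
Add(Function('T')(Function('c')(-5, Function('n')(6))), Mul(-1, U)) = Add(1, Mul(-1, -2194)) = Add(1, 2194) = 2195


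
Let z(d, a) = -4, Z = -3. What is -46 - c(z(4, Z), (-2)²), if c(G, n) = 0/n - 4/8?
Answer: -91/2 ≈ -45.500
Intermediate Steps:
c(G, n) = -½ (c(G, n) = 0 - 4*⅛ = 0 - ½ = -½)
-46 - c(z(4, Z), (-2)²) = -46 - 1*(-½) = -46 + ½ = -91/2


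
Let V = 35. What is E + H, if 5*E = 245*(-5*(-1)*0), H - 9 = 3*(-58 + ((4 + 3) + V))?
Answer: -39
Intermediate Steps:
H = -39 (H = 9 + 3*(-58 + ((4 + 3) + 35)) = 9 + 3*(-58 + (7 + 35)) = 9 + 3*(-58 + 42) = 9 + 3*(-16) = 9 - 48 = -39)
E = 0 (E = (245*(-5*(-1)*0))/5 = (245*(5*0))/5 = (245*0)/5 = (1/5)*0 = 0)
E + H = 0 - 39 = -39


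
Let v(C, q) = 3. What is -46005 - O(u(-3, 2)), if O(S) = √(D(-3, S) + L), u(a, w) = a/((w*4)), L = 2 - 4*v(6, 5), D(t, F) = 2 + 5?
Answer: -46005 - I*√3 ≈ -46005.0 - 1.732*I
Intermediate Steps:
D(t, F) = 7
L = -10 (L = 2 - 4*3 = 2 - 12 = -10)
u(a, w) = a/(4*w) (u(a, w) = a/((4*w)) = a*(1/(4*w)) = a/(4*w))
O(S) = I*√3 (O(S) = √(7 - 10) = √(-3) = I*√3)
-46005 - O(u(-3, 2)) = -46005 - I*√3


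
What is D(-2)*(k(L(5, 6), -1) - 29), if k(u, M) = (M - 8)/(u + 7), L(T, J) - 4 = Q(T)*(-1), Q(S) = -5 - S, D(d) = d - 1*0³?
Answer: 412/7 ≈ 58.857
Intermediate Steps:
D(d) = d (D(d) = d - 1*0 = d + 0 = d)
L(T, J) = 9 + T (L(T, J) = 4 + (-5 - T)*(-1) = 4 + (5 + T) = 9 + T)
k(u, M) = (-8 + M)/(7 + u)
D(-2)*(k(L(5, 6), -1) - 29) = -2*((-8 - 1)/(7 + (9 + 5)) - 29) = -2*(-9/(7 + 14) - 29) = -2*(-9/21 - 29) = -2*((1/21)*(-9) - 29) = -2*(-3/7 - 29) = -2*(-206/7) = 412/7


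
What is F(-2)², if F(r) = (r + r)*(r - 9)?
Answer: 1936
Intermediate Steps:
F(r) = 2*r*(-9 + r) (F(r) = (2*r)*(-9 + r) = 2*r*(-9 + r))
F(-2)² = (2*(-2)*(-9 - 2))² = (2*(-2)*(-11))² = 44² = 1936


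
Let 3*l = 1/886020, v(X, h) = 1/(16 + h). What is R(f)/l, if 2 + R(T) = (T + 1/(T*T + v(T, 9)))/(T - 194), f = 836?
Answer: -3467720857345230/1869546907 ≈ -1.8548e+6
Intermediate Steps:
R(T) = -2 + (T + 1/(1/25 + T²))/(-194 + T) (R(T) = -2 + (T + 1/(T*T + 1/(16 + 9)))/(T - 194) = -2 + (T + 1/(T² + 1/25))/(-194 + T) = -2 + (T + 1/(1/25 + T²))/(-194 + T))
l = 1/2658060 (l = (⅓)/886020 = (⅓)*(1/886020) = 1/2658060 ≈ 3.7621e-7)
R(f)/l = ((413 - 1*836 - 25*836³ + 9700*836²)/(-194 + 836 - 4850*836² + 25*836³))/(1/2658060) = ((413 - 836 - 25*584277056 + 9700*698896)/(-194 + 836 - 4850*698896 + 25*584277056))*2658060 = ((413 - 836 - 14606926400 + 6779291200)/(-194 + 836 - 3389645600 + 14606926400))*2658060 = (-7827635623/11217281442)*2658060 = ((1/11217281442)*(-7827635623))*2658060 = -7827635623/11217281442*2658060 = -3467720857345230/1869546907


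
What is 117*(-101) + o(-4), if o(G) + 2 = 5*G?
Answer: -11839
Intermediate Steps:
o(G) = -2 + 5*G
117*(-101) + o(-4) = 117*(-101) + (-2 + 5*(-4)) = -11817 + (-2 - 20) = -11817 - 22 = -11839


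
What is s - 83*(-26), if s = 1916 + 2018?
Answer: 6092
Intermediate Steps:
s = 3934
s - 83*(-26) = 3934 - 83*(-26) = 3934 + 2158 = 6092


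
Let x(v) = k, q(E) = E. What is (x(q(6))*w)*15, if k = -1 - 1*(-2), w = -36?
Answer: -540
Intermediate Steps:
k = 1 (k = -1 + 2 = 1)
x(v) = 1
(x(q(6))*w)*15 = (1*(-36))*15 = -36*15 = -540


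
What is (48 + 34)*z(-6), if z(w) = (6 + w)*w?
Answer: 0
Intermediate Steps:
z(w) = w*(6 + w)
(48 + 34)*z(-6) = (48 + 34)*(-6*(6 - 6)) = 82*(-6*0) = 82*0 = 0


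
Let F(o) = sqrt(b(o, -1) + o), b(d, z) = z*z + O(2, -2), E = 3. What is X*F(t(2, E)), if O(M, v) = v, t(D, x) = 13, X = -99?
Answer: -198*sqrt(3) ≈ -342.95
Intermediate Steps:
b(d, z) = -2 + z**2 (b(d, z) = z*z - 2 = z**2 - 2 = -2 + z**2)
F(o) = sqrt(-1 + o) (F(o) = sqrt((-2 + (-1)**2) + o) = sqrt((-2 + 1) + o) = sqrt(-1 + o))
X*F(t(2, E)) = -99*sqrt(-1 + 13) = -198*sqrt(3)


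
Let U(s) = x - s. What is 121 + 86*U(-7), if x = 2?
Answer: 895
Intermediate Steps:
U(s) = 2 - s
121 + 86*U(-7) = 121 + 86*(2 - 1*(-7)) = 121 + 86*(2 + 7) = 121 + 86*9 = 121 + 774 = 895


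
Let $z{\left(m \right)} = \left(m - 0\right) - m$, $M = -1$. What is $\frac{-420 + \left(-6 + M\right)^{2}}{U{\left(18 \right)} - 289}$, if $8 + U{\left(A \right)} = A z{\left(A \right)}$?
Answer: $\frac{371}{297} \approx 1.2492$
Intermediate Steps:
$z{\left(m \right)} = 0$ ($z{\left(m \right)} = \left(m + 0\right) - m = m - m = 0$)
$U{\left(A \right)} = -8$ ($U{\left(A \right)} = -8 + A 0 = -8 + 0 = -8$)
$\frac{-420 + \left(-6 + M\right)^{2}}{U{\left(18 \right)} - 289} = \frac{-420 + \left(-6 - 1\right)^{2}}{-8 - 289} = \frac{-420 + \left(-7\right)^{2}}{-297} = \left(-420 + 49\right) \left(- \frac{1}{297}\right) = \left(-371\right) \left(- \frac{1}{297}\right) = \frac{371}{297}$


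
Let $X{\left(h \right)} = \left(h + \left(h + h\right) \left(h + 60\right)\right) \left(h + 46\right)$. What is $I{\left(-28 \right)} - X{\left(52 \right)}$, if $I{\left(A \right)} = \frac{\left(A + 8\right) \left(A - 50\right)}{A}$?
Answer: $- \frac{8026590}{7} \approx -1.1467 \cdot 10^{6}$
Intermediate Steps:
$I{\left(A \right)} = \frac{\left(-50 + A\right) \left(8 + A\right)}{A}$ ($I{\left(A \right)} = \frac{\left(8 + A\right) \left(-50 + A\right)}{A} = \frac{\left(-50 + A\right) \left(8 + A\right)}{A}$)
$X{\left(h \right)} = \left(46 + h\right) \left(h + 2 h \left(60 + h\right)\right)$ ($X{\left(h \right)} = \left(h + 2 h \left(60 + h\right)\right) \left(46 + h\right) = \left(46 + h\right) \left(h + 2 h \left(60 + h\right)\right)$)
$I{\left(-28 \right)} - X{\left(52 \right)} = \left(-42 - 28 - \frac{400}{-28}\right) - 52 \left(5566 + 2 \cdot 52^{2} + 213 \cdot 52\right) = \left(-42 - 28 - - \frac{100}{7}\right) - 52 \left(5566 + 2 \cdot 2704 + 11076\right) = \left(-42 - 28 + \frac{100}{7}\right) - 52 \left(5566 + 5408 + 11076\right) = - \frac{390}{7} - 52 \cdot 22050 = - \frac{390}{7} - 1146600 = - \frac{8026590}{7}$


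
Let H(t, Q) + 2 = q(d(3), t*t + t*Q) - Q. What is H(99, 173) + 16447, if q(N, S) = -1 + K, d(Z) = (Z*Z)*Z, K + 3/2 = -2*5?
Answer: 32519/2 ≈ 16260.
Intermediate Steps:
K = -23/2 (K = -3/2 - 2*5 = -3/2 - 10 = -23/2 ≈ -11.500)
d(Z) = Z**3 (d(Z) = Z**2*Z = Z**3)
q(N, S) = -25/2 (q(N, S) = -1 - 23/2 = -25/2)
H(t, Q) = -29/2 - Q (H(t, Q) = -2 + (-25/2 - Q) = -29/2 - Q)
H(99, 173) + 16447 = (-29/2 - 1*173) + 16447 = (-29/2 - 173) + 16447 = -375/2 + 16447 = 32519/2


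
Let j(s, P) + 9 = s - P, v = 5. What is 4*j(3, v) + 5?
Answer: -39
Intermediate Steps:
j(s, P) = -9 + s - P (j(s, P) = -9 + (s - P) = -9 + s - P)
4*j(3, v) + 5 = 4*(-9 + 3 - 1*5) + 5 = 4*(-9 + 3 - 5) + 5 = 4*(-11) + 5 = -44 + 5 = -39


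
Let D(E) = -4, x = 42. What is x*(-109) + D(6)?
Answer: -4582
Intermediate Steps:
x*(-109) + D(6) = 42*(-109) - 4 = -4578 - 4 = -4582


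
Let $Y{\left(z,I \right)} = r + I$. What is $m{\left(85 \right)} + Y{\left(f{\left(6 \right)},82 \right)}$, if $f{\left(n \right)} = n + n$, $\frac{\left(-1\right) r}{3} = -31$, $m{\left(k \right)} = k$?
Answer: $260$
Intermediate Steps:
$r = 93$ ($r = \left(-3\right) \left(-31\right) = 93$)
$f{\left(n \right)} = 2 n$
$Y{\left(z,I \right)} = 93 + I$
$m{\left(85 \right)} + Y{\left(f{\left(6 \right)},82 \right)} = 85 + \left(93 + 82\right) = 85 + 175 = 260$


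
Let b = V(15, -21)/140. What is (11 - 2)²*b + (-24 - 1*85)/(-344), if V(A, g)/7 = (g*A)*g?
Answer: 9216127/344 ≈ 26791.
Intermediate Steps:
V(A, g) = 7*A*g² (V(A, g) = 7*((g*A)*g) = 7*((A*g)*g) = 7*(A*g²) = 7*A*g²)
b = 1323/4 (b = (7*15*(-21)²)/140 = (7*15*441)*(1/140) = 46305*(1/140) = 1323/4 ≈ 330.75)
(11 - 2)²*b + (-24 - 1*85)/(-344) = (11 - 2)²*(1323/4) + (-24 - 1*85)/(-344) = 9²*(1323/4) + (-24 - 85)*(-1/344) = 81*(1323/4) - 109*(-1/344) = 107163/4 + 109/344 = 9216127/344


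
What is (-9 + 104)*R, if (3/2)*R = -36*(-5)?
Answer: 11400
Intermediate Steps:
R = 120 (R = 2*(-36*(-5))/3 = (2/3)*180 = 120)
(-9 + 104)*R = (-9 + 104)*120 = 95*120 = 11400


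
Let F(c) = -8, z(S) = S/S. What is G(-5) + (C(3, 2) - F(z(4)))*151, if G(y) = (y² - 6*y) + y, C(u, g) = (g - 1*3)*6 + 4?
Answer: 956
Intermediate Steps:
z(S) = 1
C(u, g) = -14 + 6*g (C(u, g) = (g - 3)*6 + 4 = (-3 + g)*6 + 4 = (-18 + 6*g) + 4 = -14 + 6*g)
G(y) = y² - 5*y
G(-5) + (C(3, 2) - F(z(4)))*151 = -5*(-5 - 5) + ((-14 + 6*2) - 1*(-8))*151 = -5*(-10) + ((-14 + 12) + 8)*151 = 50 + (-2 + 8)*151 = 50 + 6*151 = 50 + 906 = 956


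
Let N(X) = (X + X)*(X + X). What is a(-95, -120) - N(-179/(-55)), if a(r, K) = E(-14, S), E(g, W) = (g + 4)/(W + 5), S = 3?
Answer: -527781/12100 ≈ -43.618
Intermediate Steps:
E(g, W) = (4 + g)/(5 + W)
N(X) = 4*X**2 (N(X) = (2*X)*(2*X) = 4*X**2)
a(r, K) = -5/4 (a(r, K) = (4 - 14)/(5 + 3) = -10/8 = (1/8)*(-10) = -5/4)
a(-95, -120) - N(-179/(-55)) = -5/4 - 4*(-179/(-55))**2 = -5/4 - 4*(-179*(-1/55))**2 = -5/4 - 4*(179/55)**2 = -5/4 - 4*32041/3025 = -5/4 - 1*128164/3025 = -5/4 - 128164/3025 = -527781/12100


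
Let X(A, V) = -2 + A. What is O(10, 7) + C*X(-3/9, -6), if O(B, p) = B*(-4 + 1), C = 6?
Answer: -44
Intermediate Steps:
O(B, p) = -3*B (O(B, p) = B*(-3) = -3*B)
O(10, 7) + C*X(-3/9, -6) = -3*10 + 6*(-2 - 3/9) = -30 + 6*(-2 - 3*1/9) = -30 + 6*(-2 - 1/3) = -30 + 6*(-7/3) = -30 - 14 = -44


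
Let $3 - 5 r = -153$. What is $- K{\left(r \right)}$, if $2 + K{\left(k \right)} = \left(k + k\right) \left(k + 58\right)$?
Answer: $- \frac{139102}{25} \approx -5564.1$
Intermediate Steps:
$r = \frac{156}{5}$ ($r = \frac{3}{5} - - \frac{153}{5} = \frac{3}{5} + \frac{153}{5} = \frac{156}{5} \approx 31.2$)
$K{\left(k \right)} = -2 + 2 k \left(58 + k\right)$ ($K{\left(k \right)} = -2 + \left(k + k\right) \left(k + 58\right) = -2 + 2 k \left(58 + k\right)$)
$- K{\left(r \right)} = - (-2 + 2 \left(\frac{156}{5}\right)^{2} + 116 \cdot \frac{156}{5}) = - (-2 + 2 \cdot \frac{24336}{25} + \frac{18096}{5}) = - (-2 + \frac{48672}{25} + \frac{18096}{5}) = \left(-1\right) \frac{139102}{25} = - \frac{139102}{25}$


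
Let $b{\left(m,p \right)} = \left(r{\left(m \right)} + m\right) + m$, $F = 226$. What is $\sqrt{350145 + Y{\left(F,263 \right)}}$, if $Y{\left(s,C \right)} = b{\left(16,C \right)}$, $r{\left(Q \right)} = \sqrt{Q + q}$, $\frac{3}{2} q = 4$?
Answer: $\frac{\sqrt{3151593 + 6 \sqrt{42}}}{3} \approx 591.76$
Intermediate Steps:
$q = \frac{8}{3}$ ($q = \frac{2}{3} \cdot 4 = \frac{8}{3} \approx 2.6667$)
$r{\left(Q \right)} = \sqrt{\frac{8}{3} + Q}$ ($r{\left(Q \right)} = \sqrt{Q + \frac{8}{3}} = \sqrt{\frac{8}{3} + Q}$)
$b{\left(m,p \right)} = 2 m + \frac{\sqrt{24 + 9 m}}{3}$ ($b{\left(m,p \right)} = \left(\frac{\sqrt{24 + 9 m}}{3} + m\right) + m = \left(m + \frac{\sqrt{24 + 9 m}}{3}\right) + m = 2 m + \frac{\sqrt{24 + 9 m}}{3}$)
$Y{\left(s,C \right)} = 32 + \frac{2 \sqrt{42}}{3}$ ($Y{\left(s,C \right)} = 2 \cdot 16 + \frac{\sqrt{24 + 9 \cdot 16}}{3} = 32 + \frac{\sqrt{24 + 144}}{3} = 32 + \frac{\sqrt{168}}{3} = 32 + \frac{2 \sqrt{42}}{3}$)
$\sqrt{350145 + Y{\left(F,263 \right)}} = \sqrt{350145 + \left(32 + \frac{2 \sqrt{42}}{3}\right)} = \sqrt{350177 + \frac{2 \sqrt{42}}{3}}$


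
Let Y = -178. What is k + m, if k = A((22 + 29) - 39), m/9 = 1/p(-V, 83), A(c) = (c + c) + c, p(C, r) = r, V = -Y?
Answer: 2997/83 ≈ 36.108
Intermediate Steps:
V = 178 (V = -1*(-178) = 178)
A(c) = 3*c (A(c) = 2*c + c = 3*c)
m = 9/83 ≈ 0.10843
k = 36 (k = 3*((22 + 29) - 39) = 3*(51 - 39) = 3*12 = 36)
k + m = 36 + 9/83 = 2997/83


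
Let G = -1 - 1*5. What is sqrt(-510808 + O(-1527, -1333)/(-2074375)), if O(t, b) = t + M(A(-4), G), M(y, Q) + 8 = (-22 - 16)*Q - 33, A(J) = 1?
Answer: 2*I*sqrt(879209193401885)/82975 ≈ 714.71*I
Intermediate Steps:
G = -6 (G = -1 - 5 = -6)
M(y, Q) = -41 - 38*Q (M(y, Q) = -8 + ((-22 - 16)*Q - 33) = -8 + (-38*Q - 33) = -8 + (-33 - 38*Q) = -41 - 38*Q)
O(t, b) = 187 + t (O(t, b) = t + (-41 - 38*(-6)) = t + (-41 + 228) = t + 187 = 187 + t)
sqrt(-510808 + O(-1527, -1333)/(-2074375)) = sqrt(-510808 + (187 - 1527)/(-2074375)) = sqrt(-510808 - 1340*(-1/2074375)) = sqrt(-510808 + 268/414875) = sqrt(-211921468732/414875) = 2*I*sqrt(879209193401885)/82975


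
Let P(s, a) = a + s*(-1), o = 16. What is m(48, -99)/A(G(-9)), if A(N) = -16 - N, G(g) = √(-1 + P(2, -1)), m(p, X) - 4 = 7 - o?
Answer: 4/13 - I/26 ≈ 0.30769 - 0.038462*I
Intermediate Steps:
m(p, X) = -5 (m(p, X) = 4 + (7 - 1*16) = 4 + (7 - 16) = 4 - 9 = -5)
P(s, a) = a - s
G(g) = 2*I (G(g) = √(-1 + (-1 - 1*2)) = √(-1 + (-1 - 2)) = √(-1 - 3) = √(-4) = 2*I)
m(48, -99)/A(G(-9)) = -5/(-16 - 2*I) = -5*(-16 + 2*I)/260 = -(-16 + 2*I)/52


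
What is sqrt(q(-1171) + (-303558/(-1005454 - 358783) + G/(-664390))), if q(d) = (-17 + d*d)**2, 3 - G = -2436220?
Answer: sqrt(1836735577282854578060959138446270)/31254669670 ≈ 1.3712e+6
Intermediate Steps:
G = 2436223 (G = 3 - 1*(-2436220) = 3 + 2436220 = 2436223)
q(d) = (-17 + d**2)**2
sqrt(q(-1171) + (-303558/(-1005454 - 358783) + G/(-664390))) = sqrt((-17 + (-1171)**2)**2 + (-303558/(-1005454 - 358783) + 2436223/(-664390))) = sqrt((-17 + 1371241)**2 + (-303558/(-1364237) + 2436223*(-1/664390))) = sqrt(1371224**2 + (-303558*(-1/1364237) - 2436223/664390)) = sqrt(1880255258176 + (303558/1364237 - 2436223/664390)) = sqrt(1880255258176 - 3121904657231/906385420430) = sqrt(1704235952694450050278449/906385420430) = sqrt(1836735577282854578060959138446270)/31254669670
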